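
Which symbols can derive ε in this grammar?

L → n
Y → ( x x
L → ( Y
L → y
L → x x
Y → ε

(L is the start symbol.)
A non-terminal is nullable if it can derive ε (the empty string): either it has an ε-production, or it has a production whose right-hand side consists entirely of nullable non-terminals.

ε-productions: Y → ε
So Y is immediately nullable.
No further non-terminal can be added: every production for the remaining non-terminals contains a terminal or a non-nullable non-terminal.
Nullable = { 'Y' }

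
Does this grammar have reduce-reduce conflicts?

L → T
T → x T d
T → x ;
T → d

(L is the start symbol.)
No reduce-reduce conflicts

Augment with L' → L and build the canonical LR(0) collection (I0 = CLOSURE({[L' → . L]}), then GOTO on every symbol after a dot until no new states appear). It has 8 states:
  I0: { [L → . T], [L' → . L], [T → . d], [T → . x ;], [T → . x T d] }  — shift
  I1: { [L' → L .] }  — accept
  I2: { [L → T .] }  — reduce
  I3: { [T → d .] }  — reduce
  I4: { [T → . d], [T → . x ;], [T → . x T d], [T → x . ;], [T → x . T d] }  — shift
  I5: { [T → x ; .] }  — reduce
  I6: { [T → x T . d] }  — shift
  I7: { [T → x T d .] }  — reduce

No state contains more than one complete item.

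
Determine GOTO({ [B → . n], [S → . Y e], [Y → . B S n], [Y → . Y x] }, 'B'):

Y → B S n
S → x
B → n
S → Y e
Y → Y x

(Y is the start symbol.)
GOTO(I, 'B') = CLOSURE({ [A → αX.β] : [A → α.Xβ] ∈ I, X = 'B' })

Items with dot before 'B', with the dot advanced:
  [Y → . B S n] → [Y → B . S n]
Closure of the advanced items:
  [Y → B . S n] has the dot before S: add [S → . x], [S → . Y e]
  [S → . Y e] has the dot before Y: add [Y → . B S n], [Y → . Y x]
  [Y → . B S n] has the dot before B: add [B → . n]

GOTO = { [B → . n], [S → . Y e], [S → . x], [Y → . B S n], [Y → . Y x], [Y → B . S n] }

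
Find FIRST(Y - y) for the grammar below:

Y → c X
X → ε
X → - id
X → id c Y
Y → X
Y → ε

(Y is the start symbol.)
{ '-', 'c', 'id' }

FIRST sets of the non-terminals involved (from the grammar, by fixed-point iteration):
  FIRST(Y) = { '-', 'c', 'id', ε }

To compute FIRST(Y - y), process the symbols left to right:
Symbol Y is a non-terminal. Add FIRST(Y) \ {ε} = { '-', 'c', 'id' }
Y is nullable (ε ∈ FIRST(Y)), continue to the next symbol.
Symbol - is a terminal. Add '-' and stop.
FIRST(Y - y) = { '-', 'c', 'id' }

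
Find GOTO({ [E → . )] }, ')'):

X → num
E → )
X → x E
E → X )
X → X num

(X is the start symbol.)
{ [E → ) .] }

GOTO(I, ')') = CLOSURE({ [A → αX.β] : [A → α.Xβ] ∈ I, X = ')' })

Items with dot before ')', with the dot advanced:
  [E → . )] → [E → ) .]
Closure adds nothing (no advanced item has the dot before a non-terminal).

GOTO = { [E → ) .] }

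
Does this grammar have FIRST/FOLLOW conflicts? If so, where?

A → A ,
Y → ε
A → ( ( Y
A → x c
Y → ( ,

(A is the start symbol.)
Nullable non-terminals: Y.

Y: nullable alternative(s) Y → ε; FOLLOW(Y) = { $, ',' }
  Y → ε: FIRST \ {ε} = { } — this is the only nullable alternative, skip
  Y → ( ,: FIRST \ {ε} = { '(' } — disjoint from FOLLOW(Y)

A has no nullable alternative, so no FIRST/FOLLOW check is needed there.

No FIRST/FOLLOW conflicts found.

Answer: No FIRST/FOLLOW conflicts.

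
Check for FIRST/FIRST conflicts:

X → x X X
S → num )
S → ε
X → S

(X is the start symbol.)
A FIRST/FIRST conflict occurs when two productions N → α and N → β for the same non-terminal have FIRST(α) ∩ FIRST(β) ≠ ∅ (with ε ∈ FIRST of a nullable right-hand side, so two nullable alternatives also conflict).

FIRST sets of the non-terminals at (or reachable through a nullable prefix from) the front of some alternative:
  FIRST(S) = { 'num', ε }

Productions for X:
  X → x X X: FIRST = { 'x' }
  X → S: FIRST = { 'num', ε }
Productions for S:
  S → num ): FIRST = { 'num' }
  S → ε: FIRST = { ε }

All alternatives of each non-terminal have pairwise disjoint FIRST sets.

Answer: No FIRST/FIRST conflicts.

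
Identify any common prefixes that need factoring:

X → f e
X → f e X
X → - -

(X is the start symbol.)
Left-factoring is needed when two productions for the same non-terminal
share a common prefix on the right-hand side.

Productions for X:
  X → f e
  X → f e X
  X → - -

Found common prefix 'f e' in productions for X

Answer: Yes, X has productions with common prefix 'f e'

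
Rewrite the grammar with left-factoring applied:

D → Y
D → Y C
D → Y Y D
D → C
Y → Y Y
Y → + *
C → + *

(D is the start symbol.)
Left-factoring transforms A → αβ₁ | αβ₂ into A → αA' and A' → β₁ | β₂
(α is the longest common prefix among the alternatives). Repeat until
no nonterminal has two alternatives with a common prefix.

Round 1: D has alternatives sharing prefix 'Y'. Introduce D': D → Y D'
  Add: D' → ε
  Add: D' → C
  Add: D' → Y D

No remaining common prefixes — done.

Resulting grammar:
D → Y D'
D' → ε
D' → C
D' → Y D
D → C
Y → Y Y
Y → + *
C → + *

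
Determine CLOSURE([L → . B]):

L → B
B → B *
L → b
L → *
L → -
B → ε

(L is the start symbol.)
{ [B → . B *], [B → .], [L → . B] }

Start with: [L → . B]
  [L → . B] has the dot before B: add [B → . B *], [B → .]
No further items can be added.

CLOSURE = { [B → . B *], [B → .], [L → . B] }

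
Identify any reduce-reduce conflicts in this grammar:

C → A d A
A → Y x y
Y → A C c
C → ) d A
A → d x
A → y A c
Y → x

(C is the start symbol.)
Augment with C' → C and build the canonical LR(0) collection (I0 = CLOSURE({[C' → . C]}), then GOTO on every symbol after a dot until no new states appear). It has 20 states:
  I0: { [A → . Y x y], [A → . d x], [A → . y A c], [C → . ) d A], [C → . A d A], [C' → . C], [Y → . A C c], [Y → . x] }  — shift
  I1: { [C → ) . d A] }  — shift
  I2: { [A → . Y x y], [A → . d x], [A → . y A c], [C → . ) d A], [C → . A d A], [C → A . d A], [Y → . A C c], [Y → . x], [Y → A . C c] }  — shift
  I3: { [C' → C .] }  — accept
  I4: { [A → Y . x y] }  — shift
  I5: { [A → d . x] }  — shift
  I6: { [Y → x .] }  — reduce
  I7: { [A → . Y x y], [A → . d x], [A → . y A c], [A → y . A c], [Y → . A C c], [Y → . x] }  — shift
  I8: { [A → . Y x y], [A → . d x], [A → . y A c], [A → y A . c], [C → . ) d A], [C → . A d A], [Y → . A C c], [Y → . x], [Y → A . C c] }  — shift
  I9: { [Y → A C . c] }  — shift
  I10: { [A → y A c .] }  — reduce
  I11: { [Y → A C c .] }  — reduce
  I12: { [A → d x .] }  — reduce
  I13: { [A → Y x . y] }  — shift
  I14: { [A → Y x y .] }  — reduce
  I15: { [A → . Y x y], [A → . d x], [A → . y A c], [A → d . x], [C → A d . A], [Y → . A C c], [Y → . x] }  — shift
  I16: { [A → . Y x y], [A → . d x], [A → . y A c], [C → . ) d A], [C → . A d A], [C → A d A .], [Y → . A C c], [Y → . x], [Y → A . C c] }  — shift, reduce
  I17: { [A → d x .], [Y → x .] }  — 2 reduces
  I18: { [A → . Y x y], [A → . d x], [A → . y A c], [C → ) d . A], [Y → . A C c], [Y → . x] }  — shift
  I19: { [A → . Y x y], [A → . d x], [A → . y A c], [C → ) d A .], [C → . ) d A], [C → . A d A], [Y → . A C c], [Y → . x], [Y → A . C c] }  — shift, reduce

I17 contains complete items [A → d x .], [Y → x .] — reduce-reduce conflict.

Answer: Yes — I17: [A → d x .] vs [Y → x .]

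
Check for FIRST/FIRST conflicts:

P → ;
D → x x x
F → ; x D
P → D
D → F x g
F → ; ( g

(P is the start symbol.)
Yes. P → ';' / P → D on { ';' }; F → ';' x D / F → ';' '(' g on { ';' }

A FIRST/FIRST conflict occurs when two productions N → α and N → β for the same non-terminal have FIRST(α) ∩ FIRST(β) ≠ ∅ (with ε ∈ FIRST of a nullable right-hand side, so two nullable alternatives also conflict).

FIRST sets of the non-terminals at (or reachable through a nullable prefix from) the front of some alternative:
  FIRST(D) = { ';', 'x' }
  FIRST(F) = { ';' }

Productions for P:
  P → ;: FIRST = { ';' }
  P → D: FIRST = { ';', 'x' }
Productions for D:
  D → x x x: FIRST = { 'x' }
  D → F x g: FIRST = { ';' }
Productions for F:
  F → ; x D: FIRST = { ';' }
  F → ; ( g: FIRST = { ';' }

Conflict for P: P → ; and P → D
  Overlap: { ';' }
Conflict for F: F → ; x D and F → ; ( g
  Overlap: { ';' }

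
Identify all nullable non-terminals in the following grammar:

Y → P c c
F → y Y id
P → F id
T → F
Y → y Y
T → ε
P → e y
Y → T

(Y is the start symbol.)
A non-terminal is nullable if it can derive ε (the empty string): either it has an ε-production, or it has a production whose right-hand side consists entirely of nullable non-terminals.

ε-productions: T → ε
So T is immediately nullable.
Y → T: every symbol on the right is nullable, so Y is nullable too.
No further non-terminal can be added: every production for the remaining non-terminals contains a terminal or a non-nullable non-terminal.
Nullable = { 'T', 'Y' }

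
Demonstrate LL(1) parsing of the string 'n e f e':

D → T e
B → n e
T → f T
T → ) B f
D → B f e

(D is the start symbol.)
LL(1) parsing maintains a stack (initially the start symbol over $) and the input. At each step: if the stack top is a terminal, match it against the current input token; if it is a non-terminal N, replace it with the RHS of M[N, lookahead] (the unique production whose predict set contains the lookahead).

Stack is shown with the top on the left.

Stack      Input      Action
----------------------------
D $        n e f e $  output D → B f e
B f e $    n e f e $  output B → n e
n e f e $  n e f e $  match 'n'
e f e $    e f e $    match 'e'
f e $      f e $      match 'f'
e $        e $        match 'e'
$          $          accept

The string is accepted.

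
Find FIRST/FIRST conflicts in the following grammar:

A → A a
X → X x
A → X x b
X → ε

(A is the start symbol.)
Yes. A → A a / A → X x b on { 'x' }

A FIRST/FIRST conflict occurs when two productions N → α and N → β for the same non-terminal have FIRST(α) ∩ FIRST(β) ≠ ∅ (with ε ∈ FIRST of a nullable right-hand side, so two nullable alternatives also conflict).

FIRST sets of the non-terminals at (or reachable through a nullable prefix from) the front of some alternative:
  FIRST(A) = { 'x' }
  FIRST(X) = { 'x', ε }

Productions for A:
  A → A a: FIRST = { 'x' }
  A → X x b: FIRST = { 'x' }
Productions for X:
  X → X x: FIRST = { 'x' }
  X → ε: FIRST = { ε }

Conflict for A: A → A a and A → X x b
  Overlap: { 'x' }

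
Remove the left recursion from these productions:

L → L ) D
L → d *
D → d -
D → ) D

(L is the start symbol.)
L → d * L'
L' → ) D L'
L' → ε
D → d -
D → ) D

L is directly left-recursive. The standard transformation for
  A → A α₁ | ... | A α_m | β₁ | ... | β_n
is
  A  → β₁ A' | ... | β_n A'
  A' → α₁ A' | ... | α_m A' | ε

L → d * becomes L → d * L'
L → L ) D becomes L' → ) D L'
Add L' → ε

Productions for other non-terminals are unchanged:
  D → d -
  D → ) D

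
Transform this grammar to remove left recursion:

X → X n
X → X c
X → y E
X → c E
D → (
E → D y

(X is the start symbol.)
X is directly left-recursive. The standard transformation for
  A → A α₁ | ... | A α_m | β₁ | ... | β_n
is
  A  → β₁ A' | ... | β_n A'
  A' → α₁ A' | ... | α_m A' | ε

X → y E becomes X → y E X'
X → c E becomes X → c E X'
X → X n becomes X' → n X'
X → X c becomes X' → c X'
Add X' → ε

Productions for other non-terminals are unchanged:
  D → (
  E → D y

Resulting grammar:
X → y E X'
X → c E X'
X' → n X'
X' → c X'
X' → ε
D → (
E → D y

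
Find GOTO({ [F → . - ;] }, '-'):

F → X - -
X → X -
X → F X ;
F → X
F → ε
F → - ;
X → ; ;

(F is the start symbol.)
{ [F → - . ;] }

GOTO(I, '-') = CLOSURE({ [A → αX.β] : [A → α.Xβ] ∈ I, X = '-' })

Items with dot before '-', with the dot advanced:
  [F → . - ;] → [F → - . ;]
Closure adds nothing (no advanced item has the dot before a non-terminal).

GOTO = { [F → - . ;] }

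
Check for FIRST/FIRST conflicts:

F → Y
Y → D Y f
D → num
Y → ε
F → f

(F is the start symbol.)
A FIRST/FIRST conflict occurs when two productions N → α and N → β for the same non-terminal have FIRST(α) ∩ FIRST(β) ≠ ∅ (with ε ∈ FIRST of a nullable right-hand side, so two nullable alternatives also conflict).

FIRST sets of the non-terminals at (or reachable through a nullable prefix from) the front of some alternative:
  FIRST(Y) = { 'num', ε }
  FIRST(D) = { 'num' }

Productions for F:
  F → Y: FIRST = { 'num', ε }
  F → f: FIRST = { 'f' }
Productions for Y:
  Y → D Y f: FIRST = { 'num' }
  Y → ε: FIRST = { ε }
D has only one production, so no FIRST/FIRST conflict is possible there.

All alternatives of each non-terminal have pairwise disjoint FIRST sets.

Answer: No FIRST/FIRST conflicts.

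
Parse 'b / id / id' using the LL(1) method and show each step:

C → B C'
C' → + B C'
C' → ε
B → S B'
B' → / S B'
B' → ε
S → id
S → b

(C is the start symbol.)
LL(1) parsing maintains a stack (initially the start symbol over $) and the input. At each step: if the stack top is a terminal, match it against the current input token; if it is a non-terminal N, replace it with the RHS of M[N, lookahead] (the unique production whose predict set contains the lookahead).

Stack is shown with the top on the left.

Stack        Input          Action
----------------------------------
C $          b / id / id $  output C → B C'
B C' $       b / id / id $  output B → S B'
S B' C' $    b / id / id $  output S → b
b B' C' $    b / id / id $  match 'b'
B' C' $      / id / id $    output B' → / S B'
/ S B' C' $  / id / id $    match '/'
S B' C' $    id / id $      output S → id
id B' C' $   id / id $      match 'id'
B' C' $      / id $         output B' → / S B'
/ S B' C' $  / id $         match '/'
S B' C' $    id $           output S → id
id B' C' $   id $           match 'id'
B' C' $      $              output B' → ε
C' $         $              output C' → ε
$            $              accept

The string is accepted.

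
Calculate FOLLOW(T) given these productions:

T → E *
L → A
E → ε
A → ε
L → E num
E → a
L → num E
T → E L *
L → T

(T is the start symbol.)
T is the start symbol, so $ ∈ FOLLOW(T).
In L → T: T is at the end, add FOLLOW(L)

The FOLLOW sets referred to above (computed the same way, to a fixed point):
  FOLLOW(L) = { '*' }

Taking the union: FOLLOW(T) = { $, '*' }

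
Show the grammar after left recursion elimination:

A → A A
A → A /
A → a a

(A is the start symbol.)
A is directly left-recursive. The standard transformation for
  A → A α₁ | ... | A α_m | β₁ | ... | β_n
is
  A  → β₁ A' | ... | β_n A'
  A' → α₁ A' | ... | α_m A' | ε

A → a a becomes A → a a A'
A → A A becomes A' → A A'
A → A / becomes A' → / A'
Add A' → ε

Resulting grammar:
A → a a A'
A' → A A'
A' → / A'
A' → ε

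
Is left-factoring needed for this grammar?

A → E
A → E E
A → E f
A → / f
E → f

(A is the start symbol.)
Yes, A has productions with common prefix 'E'

Left-factoring is needed when two productions for the same non-terminal
share a common prefix on the right-hand side.

Productions for A:
  A → E
  A → E E
  A → E f
  A → / f

Found common prefix 'E' in productions for A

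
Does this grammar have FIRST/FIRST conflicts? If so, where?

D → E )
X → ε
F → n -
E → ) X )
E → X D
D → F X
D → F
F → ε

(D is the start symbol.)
Yes. D → E ')' / D → F X on { 'n' }; D → E ')' / D → F on { 'n' }; D → F X / D → F on { 'n', ε }; E → ')' X ')' / E → X D on { ')' }

A FIRST/FIRST conflict occurs when two productions N → α and N → β for the same non-terminal have FIRST(α) ∩ FIRST(β) ≠ ∅ (with ε ∈ FIRST of a nullable right-hand side, so two nullable alternatives also conflict).

FIRST sets of the non-terminals at (or reachable through a nullable prefix from) the front of some alternative:
  FIRST(E) = { ')', 'n', ε }
  FIRST(F) = { 'n', ε }
  FIRST(X) = { ε }
  FIRST(D) = { ')', 'n', ε }

Productions for D:
  D → E ): FIRST = { ')', 'n' }
  D → F X: FIRST = { 'n', ε }
  D → F: FIRST = { 'n', ε }
Productions for F:
  F → n -: FIRST = { 'n' }
  F → ε: FIRST = { ε }
Productions for E:
  E → ) X ): FIRST = { ')' }
  E → X D: FIRST = { ')', 'n', ε }
X has only one production, so no FIRST/FIRST conflict is possible there.

Conflict for D: D → E ) and D → F X
  Overlap: { 'n' }
Conflict for D: D → E ) and D → F
  Overlap: { 'n' }
Conflict for D: D → F X and D → F
  Overlap: { 'n', ε }
Conflict for E: E → ) X ) and E → X D
  Overlap: { ')' }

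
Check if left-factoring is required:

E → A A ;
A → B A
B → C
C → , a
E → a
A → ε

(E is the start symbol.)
No, left-factoring is not needed

Left-factoring is needed when two productions for the same non-terminal
share a common prefix on the right-hand side.

Productions for E:
  E → A A ;
  E → a
Productions for A:
  A → B A
  A → ε

No common prefixes found.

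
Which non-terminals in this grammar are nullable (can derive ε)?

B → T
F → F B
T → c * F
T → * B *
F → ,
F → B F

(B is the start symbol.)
None

There are no ε-productions, so no non-terminal can derive ε.
No non-terminals are nullable.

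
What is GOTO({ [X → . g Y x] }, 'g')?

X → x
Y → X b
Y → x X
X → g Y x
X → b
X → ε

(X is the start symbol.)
GOTO(I, 'g') = CLOSURE({ [A → αX.β] : [A → α.Xβ] ∈ I, X = 'g' })

Items with dot before 'g', with the dot advanced:
  [X → . g Y x] → [X → g . Y x]
Closure of the advanced items:
  [X → g . Y x] has the dot before Y: add [Y → . X b], [Y → . x X]
  [Y → . X b] has the dot before X: add [X → . x], [X → . g Y x], [X → . b], [X → .]

GOTO = { [X → . b], [X → . g Y x], [X → . x], [X → .], [X → g . Y x], [Y → . X b], [Y → . x X] }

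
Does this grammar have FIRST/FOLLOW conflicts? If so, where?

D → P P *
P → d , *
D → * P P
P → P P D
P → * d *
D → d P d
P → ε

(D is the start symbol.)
A FIRST/FOLLOW conflict occurs when a non-terminal N has a nullable alternative N → β (β ⇒* ε) and another alternative N → α with FIRST(α) ∩ FOLLOW(N) ≠ ∅: on such a lookahead the parser cannot decide between expanding α and letting N vanish via β.

Nullable non-terminals: P.
FIRST sets used below: FIRST(P) = { '*', 'd', ε }, FIRST(D) = { '*', 'd' }

P: nullable alternative(s) P → ε; FOLLOW(P) = { $, '*', 'd' }
  P → d , *: FIRST \ {ε} = { 'd' } — overlaps FOLLOW(P) on { 'd' }: CONFLICT
  P → P P D: FIRST \ {ε} = { '*', 'd' } — overlaps FOLLOW(P) on { '*', 'd' }: CONFLICT
  P → * d *: FIRST \ {ε} = { '*' } — overlaps FOLLOW(P) on { '*' }: CONFLICT
  P → ε: FIRST \ {ε} = { } — this is the only nullable alternative, skip

D has no nullable alternative, so no FIRST/FOLLOW check is needed there.

So the grammar has 3 FIRST/FOLLOW conflicts (marked CONFLICT above).

Answer: Yes. P → d ',' '*' with FOLLOW(P) on { 'd' }; P → P P D with FOLLOW(P) on { '*', 'd' }; P → '*' d '*' with FOLLOW(P) on { '*' }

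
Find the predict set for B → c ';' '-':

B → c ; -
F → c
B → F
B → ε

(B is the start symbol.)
{ 'c' }

PREDICT(B → c ';' '-') = (FIRST(RHS) \ {ε}) ∪ (FOLLOW(B) if ε ∈ FIRST(RHS), i.e. RHS ⇒* ε)
FIRST(c ';' '-') = { 'c' }
ε ∉ FIRST(c ';' '-'), so FOLLOW(B) is not added.
PREDICT(B → c ';' '-') = { 'c' }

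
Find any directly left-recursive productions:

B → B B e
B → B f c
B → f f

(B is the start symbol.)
B → B B e: LEFT RECURSIVE (starts with B)
B → B f c: LEFT RECURSIVE (starts with B)
B → f f: starts with f

The grammar has direct left recursion on: B.

Answer: Yes, B is left-recursive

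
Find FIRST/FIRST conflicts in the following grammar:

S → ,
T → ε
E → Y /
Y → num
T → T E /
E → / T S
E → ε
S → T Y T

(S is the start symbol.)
No FIRST/FIRST conflicts.

FIRST sets of the non-terminals at (or reachable through a nullable prefix from) the front of some alternative:
  FIRST(T) = { '/', 'num', ε }
  FIRST(Y) = { 'num' }
  FIRST(E) = { '/', 'num', ε }

Productions for S:
  S → ,: FIRST = { ',' }
  S → T Y T: FIRST = { '/', 'num' }
Productions for T:
  T → ε: FIRST = { ε }
  T → T E /: FIRST = { '/', 'num' }
Productions for E:
  E → Y /: FIRST = { 'num' }
  E → / T S: FIRST = { '/' }
  E → ε: FIRST = { ε }
Y has only one production, so no FIRST/FIRST conflict is possible there.

All alternatives of each non-terminal have pairwise disjoint FIRST sets.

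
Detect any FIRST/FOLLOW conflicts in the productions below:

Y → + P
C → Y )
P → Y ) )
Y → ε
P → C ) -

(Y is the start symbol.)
A FIRST/FOLLOW conflict occurs when a non-terminal N has a nullable alternative N → β (β ⇒* ε) and another alternative N → α with FIRST(α) ∩ FOLLOW(N) ≠ ∅: on such a lookahead the parser cannot decide between expanding α and letting N vanish via β.

Nullable non-terminals: Y.

Y: nullable alternative(s) Y → ε; FOLLOW(Y) = { $, ')' }
  Y → + P: FIRST \ {ε} = { '+' } — disjoint from FOLLOW(Y)
  Y → ε: FIRST \ {ε} = { } — this is the only nullable alternative, skip

C, P have no nullable alternative, so no FIRST/FOLLOW check is needed there.

No FIRST/FOLLOW conflicts found.

Answer: No FIRST/FOLLOW conflicts.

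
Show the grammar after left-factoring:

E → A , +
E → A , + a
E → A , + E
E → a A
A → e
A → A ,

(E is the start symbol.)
Left-factoring transforms A → αβ₁ | αβ₂ into A → αA' and A' → β₁ | β₂
(α is the longest common prefix among the alternatives). Repeat until
no nonterminal has two alternatives with a common prefix.

Round 1: E has alternatives sharing prefix 'A , +'. Introduce E': E → A , + E'
  Add: E' → ε
  Add: E' → a
  Add: E' → E

No remaining common prefixes — done.

Resulting grammar:
E → A , + E'
E' → ε
E' → a
E' → E
E → a A
A → e
A → A ,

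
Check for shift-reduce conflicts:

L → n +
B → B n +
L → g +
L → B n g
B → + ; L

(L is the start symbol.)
Augment with L' → L and build the canonical LR(0) collection (I0 = CLOSURE({[L' → . L]}), then GOTO on every symbol after a dot until no new states appear). It has 13 states:
  I0: { [B → . + ; L], [B → . B n +], [L → . B n g], [L → . g +], [L → . n +], [L' → . L] }  — shift
  I1: { [B → + . ; L] }  — shift
  I2: { [B → B . n +], [L → B . n g] }  — shift
  I3: { [L' → L .] }  — accept
  I4: { [L → g . +] }  — shift
  I5: { [L → n . +] }  — shift
  I6: { [L → n + .] }  — reduce
  I7: { [L → g + .] }  — reduce
  I8: { [B → B n . +], [L → B n . g] }  — shift
  I9: { [B → B n + .] }  — reduce
  I10: { [L → B n g .] }  — reduce
  I11: { [B → + ; . L], [B → . + ; L], [B → . B n +], [L → . B n g], [L → . g +], [L → . n +] }  — shift
  I12: { [B → + ; L .] }  — reduce

No state contains both a complete item and a shift item.

Answer: No shift-reduce conflicts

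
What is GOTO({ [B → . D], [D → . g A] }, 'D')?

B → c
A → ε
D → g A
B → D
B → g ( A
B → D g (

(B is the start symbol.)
{ [B → D .] }

GOTO(I, 'D') = CLOSURE({ [A → αX.β] : [A → α.Xβ] ∈ I, X = 'D' })

Items with dot before 'D', with the dot advanced:
  [B → . D] → [B → D .]
Closure adds nothing (no advanced item has the dot before a non-terminal).

GOTO = { [B → D .] }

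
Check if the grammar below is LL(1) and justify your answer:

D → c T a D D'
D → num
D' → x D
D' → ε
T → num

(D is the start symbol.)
Relevant sets:
  FOLLOW(D') = { $, 'x' }

For D:
  PREDICT(D → c T a D D') = { 'c' }
  PREDICT(D → num) = { 'num' }
For D':
  PREDICT(D' → x D) = { 'x' }
  PREDICT(D' → ε) = { $, 'x' }
T has a single production, so nothing to check there.

Conflict found: Predict set conflict for D': { 'x' }
The grammar is NOT LL(1).

Answer: No. Predict set conflict for D': { 'x' }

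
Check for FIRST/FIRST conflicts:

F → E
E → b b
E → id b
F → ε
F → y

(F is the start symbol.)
No FIRST/FIRST conflicts.

FIRST sets of the non-terminals at (or reachable through a nullable prefix from) the front of some alternative:
  FIRST(E) = { 'b', 'id' }

Productions for F:
  F → E: FIRST = { 'b', 'id' }
  F → ε: FIRST = { ε }
  F → y: FIRST = { 'y' }
Productions for E:
  E → b b: FIRST = { 'b' }
  E → id b: FIRST = { 'id' }

All alternatives of each non-terminal have pairwise disjoint FIRST sets.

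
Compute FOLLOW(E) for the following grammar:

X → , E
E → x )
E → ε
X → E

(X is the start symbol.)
{ $ }

To compute FOLLOW(E), find every occurrence of E on a right-hand side N → α E β: add FIRST(β) \ {ε}, and if β is empty or nullable also add FOLLOW(N). Iterate to a fixed point.

In X → , E: E is at the end, add FOLLOW(X)
In X → E: E is at the end, add FOLLOW(X)

The FOLLOW sets referred to above (computed the same way, to a fixed point):
  FOLLOW(X) = { $ }

Taking the union: FOLLOW(E) = { $ }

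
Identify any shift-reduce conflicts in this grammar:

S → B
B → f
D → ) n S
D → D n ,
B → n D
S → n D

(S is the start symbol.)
Augment with S' → S and build the canonical LR(0) collection (I0 = CLOSURE({[S' → . S]}), then GOTO on every symbol after a dot until no new states appear). It has 11 states:
  I0: { [B → . f], [B → . n D], [S → . B], [S → . n D], [S' → . S] }  — shift
  I1: { [S → B .] }  — reduce
  I2: { [S' → S .] }  — accept
  I3: { [B → f .] }  — reduce
  I4: { [B → n . D], [D → . ) n S], [D → . D n ,], [S → n . D] }  — shift
  I5: { [D → ) . n S] }  — shift
  I6: { [B → n D .], [D → D . n ,], [S → n D .] }  — shift, 2 reduces
  I7: { [D → D n . ,] }  — shift
  I8: { [D → D n , .] }  — reduce
  I9: { [B → . f], [B → . n D], [D → ) n . S], [S → . B], [S → . n D] }  — shift
  I10: { [D → ) n S .] }  — reduce

I6 contains reduce items [B → n D .], [S → n D .] and shift item [D → D . n ,] — shift-reduce conflict.

Answer: Yes — I6: [B → n D .] vs [D → D . n ,]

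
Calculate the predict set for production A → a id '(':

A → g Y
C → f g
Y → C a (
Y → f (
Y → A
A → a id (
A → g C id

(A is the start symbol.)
{ 'a' }

PREDICT(A → a id '(') = (FIRST(RHS) \ {ε}) ∪ (FOLLOW(A) if ε ∈ FIRST(RHS), i.e. RHS ⇒* ε)
FIRST(a id '(') = { 'a' }
ε ∉ FIRST(a id '('), so FOLLOW(A) is not added.
PREDICT(A → a id '(') = { 'a' }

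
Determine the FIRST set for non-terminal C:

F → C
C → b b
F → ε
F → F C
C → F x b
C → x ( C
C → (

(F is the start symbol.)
{ '(', 'b', 'x' }

FIRST sets of the other non-terminals involved (by the same procedure, iterated to a fixed point):
  FIRST(F) = { '(', 'b', 'x', ε }

From C → b b:
  - b is a terminal: add 'b' and stop
From C → F x b:
  - F is a non-terminal: add FIRST(F) \ {ε} = { '(', 'b', 'x' }
    F is nullable, so continue to the next symbol
  - x is a terminal: add 'x' and stop
From C → x ( C:
  - x is a terminal: add 'x' and stop
From C → (:
  - '(' is a terminal: add '(' and stop

Collecting: FIRST(C) = { '(', 'b', 'x' }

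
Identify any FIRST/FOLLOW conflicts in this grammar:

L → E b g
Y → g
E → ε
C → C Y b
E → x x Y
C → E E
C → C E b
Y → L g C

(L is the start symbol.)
Yes. E → x x Y with FOLLOW(E) on { 'x' }; C → C Y b with FOLLOW(C) on { 'b', 'g', 'x' }; C → C E b with FOLLOW(C) on { 'b', 'g', 'x' }

A FIRST/FOLLOW conflict occurs when a non-terminal N has a nullable alternative N → β (β ⇒* ε) and another alternative N → α with FIRST(α) ∩ FOLLOW(N) ≠ ∅: on such a lookahead the parser cannot decide between expanding α and letting N vanish via β.

Nullable non-terminals: C, E.
FIRST sets used below: FIRST(C) = { 'b', 'g', 'x', ε }, FIRST(Y) = { 'b', 'g', 'x' }, FIRST(E) = { 'x', ε }

C: nullable alternative(s) C → E E; FOLLOW(C) = { 'b', 'g', 'x' }
  C → C Y b: FIRST \ {ε} = { 'b', 'g', 'x' } — overlaps FOLLOW(C) on { 'b', 'g', 'x' }: CONFLICT
  C → E E: FIRST \ {ε} = { 'x' } — this is the only nullable alternative, skip
  C → C E b: FIRST \ {ε} = { 'b', 'g', 'x' } — overlaps FOLLOW(C) on { 'b', 'g', 'x' }: CONFLICT

E: nullable alternative(s) E → ε; FOLLOW(E) = { 'b', 'g', 'x' }
  E → ε: FIRST \ {ε} = { } — this is the only nullable alternative, skip
  E → x x Y: FIRST \ {ε} = { 'x' } — overlaps FOLLOW(E) on { 'x' }: CONFLICT

L, Y have no nullable alternative, so no FIRST/FOLLOW check is needed there.

So the grammar has 3 FIRST/FOLLOW conflicts (marked CONFLICT above).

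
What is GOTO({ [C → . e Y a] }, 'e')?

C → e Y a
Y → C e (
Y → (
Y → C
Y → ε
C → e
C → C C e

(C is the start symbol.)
GOTO(I, 'e') = CLOSURE({ [A → αX.β] : [A → α.Xβ] ∈ I, X = 'e' })

Items with dot before 'e', with the dot advanced:
  [C → . e Y a] → [C → e . Y a]
Closure of the advanced items:
  [C → e . Y a] has the dot before Y: add [Y → . C e (], [Y → . (], [Y → . C], [Y → .]
  [Y → . C e (] has the dot before C: add [C → . e Y a], [C → . e], [C → . C C e]

GOTO = { [C → . C C e], [C → . e Y a], [C → . e], [C → e . Y a], [Y → . (], [Y → . C e (], [Y → . C], [Y → .] }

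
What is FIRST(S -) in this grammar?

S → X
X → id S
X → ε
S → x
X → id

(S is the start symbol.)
{ '-', 'id', 'x' }

FIRST sets of the non-terminals involved (from the grammar, by fixed-point iteration):
  FIRST(S) = { 'id', 'x', ε }

To compute FIRST(S -), process the symbols left to right:
Symbol S is a non-terminal. Add FIRST(S) \ {ε} = { 'id', 'x' }
S is nullable (ε ∈ FIRST(S)), continue to the next symbol.
Symbol - is a terminal. Add '-' and stop.
FIRST(S -) = { '-', 'id', 'x' }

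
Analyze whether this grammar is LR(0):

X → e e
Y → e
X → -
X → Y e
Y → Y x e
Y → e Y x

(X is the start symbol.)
A grammar is LR(0) if no state in the canonical LR(0) collection has:
  - both a shift item (dot before a terminal) and a complete item (shift-reduce conflict), or
  - two or more complete items (reduce-reduce conflict; the accept item [X' → X .] counts as a complete item here).

Augment with X' → X and build the canonical LR(0) collection (I0 = CLOSURE({[X' → . X]}), then GOTO on every symbol after a dot until no new states appear). It has 12 states:
  I0: { [X → . -], [X → . Y e], [X → . e e], [X' → . X], [Y → . Y x e], [Y → . e Y x], [Y → . e] }  — shift
  I1: { [X → - .] }  — reduce
  I2: { [X' → X .] }  — accept
  I3: { [X → Y . e], [Y → Y . x e] }  — shift
  I4: { [X → e . e], [Y → . Y x e], [Y → . e Y x], [Y → . e], [Y → e . Y x], [Y → e .] }  — shift, reduce
  I5: { [Y → Y . x e], [Y → e Y . x] }  — shift
  I6: { [X → e e .], [Y → . Y x e], [Y → . e Y x], [Y → . e], [Y → e . Y x], [Y → e .] }  — shift, 2 reduces
  I7: { [Y → . Y x e], [Y → . e Y x], [Y → . e], [Y → e . Y x], [Y → e .] }  — shift, reduce
  I8: { [Y → Y x . e], [Y → e Y x .] }  — shift, reduce
  I9: { [Y → Y x e .] }  — reduce
  I10: { [X → Y e .] }  — reduce
  I11: { [Y → Y x . e] }  — shift

Conflict in state I4:
  Shift-reduce conflict between [Y → e .] and [X → e . e]
So the grammar is NOT LR(0).

Answer: No. Shift-reduce conflict between [Y → e .] and [X → e . e]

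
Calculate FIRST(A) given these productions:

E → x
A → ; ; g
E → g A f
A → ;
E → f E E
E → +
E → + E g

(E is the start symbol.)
From A → ; ; g:
  - ';' is a terminal: add ';' and stop
From A → ;:
  - ';' is a terminal: add ';' and stop

Collecting: FIRST(A) = { ';' }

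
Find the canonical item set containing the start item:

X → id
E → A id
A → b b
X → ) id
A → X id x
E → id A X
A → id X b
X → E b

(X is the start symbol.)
{ [A → . X id x], [A → . b b], [A → . id X b], [E → . A id], [E → . id A X], [X → . ) id], [X → . E b], [X → . id], [X' → . X] }

First, augment the grammar with X' → X
I₀ = CLOSURE({ [X' → . X] }):
  [X' → . X] has the dot before X: add [X → . id], [X → . ) id], [X → . E b]
  [X → . E b] has the dot before E: add [E → . A id], [E → . id A X]
  [E → . A id] has the dot before A: add [A → . b b], [A → . X id x], [A → . id X b]
No further items can be added.

I₀ = { [A → . X id x], [A → . b b], [A → . id X b], [E → . A id], [E → . id A X], [X → . ) id], [X → . E b], [X → . id], [X' → . X] }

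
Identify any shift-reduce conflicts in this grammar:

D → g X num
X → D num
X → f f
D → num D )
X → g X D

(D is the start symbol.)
Yes — I12: [D → g X num .] vs [D → . g X num]

Augment with D' → D and build the canonical LR(0) collection (I0 = CLOSURE({[D' → . D]}), then GOTO on every symbol after a dot until no new states appear). It has 16 states:
  I0: { [D → . g X num], [D → . num D )], [D' → . D] }  — shift
  I1: { [D' → D .] }  — accept
  I2: { [D → . g X num], [D → . num D )], [D → g . X num], [X → . D num], [X → . f f], [X → . g X D] }  — shift
  I3: { [D → . g X num], [D → . num D )], [D → num . D )] }  — shift
  I4: { [D → num D . )] }  — shift
  I5: { [D → num D ) .] }  — reduce
  I6: { [X → D . num] }  — shift
  I7: { [D → g X . num] }  — shift
  I8: { [X → f . f] }  — shift
  I9: { [D → . g X num], [D → . num D )], [D → g . X num], [X → . D num], [X → . f f], [X → . g X D], [X → g . X D] }  — shift
  I10: { [D → . g X num], [D → . num D )], [D → g X . num], [X → g X . D] }  — shift
  I11: { [X → g X D .] }  — reduce
  I12: { [D → . g X num], [D → . num D )], [D → g X num .], [D → num . D )] }  — shift, reduce
  I13: { [X → f f .] }  — reduce
  I14: { [D → g X num .] }  — reduce
  I15: { [X → D num .] }  — reduce

I12 contains reduce item [D → g X num .] and shift items [D → . g X num], [D → . num D )] — shift-reduce conflict.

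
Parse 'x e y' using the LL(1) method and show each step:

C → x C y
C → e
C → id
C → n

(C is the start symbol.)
LL(1) parsing maintains a stack (initially the start symbol over $) and the input. At each step: if the stack top is a terminal, match it against the current input token; if it is a non-terminal N, replace it with the RHS of M[N, lookahead] (the unique production whose predict set contains the lookahead).

Stack is shown with the top on the left.

Stack    Input    Action
------------------------
C $      x e y $  output C → x C y
x C y $  x e y $  match 'x'
C y $    e y $    output C → e
e y $    e y $    match 'e'
y $      y $      match 'y'
$        $        accept

The string is accepted.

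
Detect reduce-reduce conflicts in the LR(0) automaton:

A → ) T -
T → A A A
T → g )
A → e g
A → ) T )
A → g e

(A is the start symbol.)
No reduce-reduce conflicts

Augment with A' → A and build the canonical LR(0) collection (I0 = CLOSURE({[A' → . A]}), then GOTO on every symbol after a dot until no new states appear). It has 15 states:
  I0: { [A → . ) T )], [A → . ) T -], [A → . e g], [A → . g e], [A' → . A] }  — shift
  I1: { [A → ) . T )], [A → ) . T -], [A → . ) T )], [A → . ) T -], [A → . e g], [A → . g e], [T → . A A A], [T → . g )] }  — shift
  I2: { [A' → A .] }  — accept
  I3: { [A → e . g] }  — shift
  I4: { [A → g . e] }  — shift
  I5: { [A → g e .] }  — reduce
  I6: { [A → e g .] }  — reduce
  I7: { [A → . ) T )], [A → . ) T -], [A → . e g], [A → . g e], [T → A . A A] }  — shift
  I8: { [A → ) T . )], [A → ) T . -] }  — shift
  I9: { [A → g . e], [T → g . )] }  — shift
  I10: { [T → g ) .] }  — reduce
  I11: { [A → ) T ) .] }  — reduce
  I12: { [A → ) T - .] }  — reduce
  I13: { [A → . ) T )], [A → . ) T -], [A → . e g], [A → . g e], [T → A A . A] }  — shift
  I14: { [T → A A A .] }  — reduce

No state contains more than one complete item.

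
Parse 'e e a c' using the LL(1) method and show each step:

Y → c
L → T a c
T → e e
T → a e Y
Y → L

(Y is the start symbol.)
LL(1) parsing maintains a stack (initially the start symbol over $) and the input. At each step: if the stack top is a terminal, match it against the current input token; if it is a non-terminal N, replace it with the RHS of M[N, lookahead] (the unique production whose predict set contains the lookahead).

Stack is shown with the top on the left.

Stack      Input      Action
----------------------------
Y $        e e a c $  output Y → L
L $        e e a c $  output L → T a c
T a c $    e e a c $  output T → e e
e e a c $  e e a c $  match 'e'
e a c $    e a c $    match 'e'
a c $      a c $      match 'a'
c $        c $        match 'c'
$          $          accept

The string is accepted.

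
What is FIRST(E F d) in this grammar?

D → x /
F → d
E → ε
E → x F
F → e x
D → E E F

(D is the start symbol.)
FIRST sets of the non-terminals involved (from the grammar, by fixed-point iteration):
  FIRST(E) = { 'x', ε }
  FIRST(F) = { 'd', 'e' }

To compute FIRST(E F d), process the symbols left to right:
Symbol E is a non-terminal. Add FIRST(E) \ {ε} = { 'x' }
E is nullable (ε ∈ FIRST(E)), continue to the next symbol.
Symbol F is a non-terminal. Add FIRST(F) \ {ε} = { 'd', 'e' }
F is not nullable (ε ∉ FIRST(F)), so stop here.
FIRST(E F d) = { 'd', 'e', 'x' }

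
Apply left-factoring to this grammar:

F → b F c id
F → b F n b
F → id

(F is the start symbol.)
F → b F F'
F' → c id
F' → n b
F → id

Left-factoring transforms A → αβ₁ | αβ₂ into A → αA' and A' → β₁ | β₂
(α is the longest common prefix among the alternatives). Repeat until
no nonterminal has two alternatives with a common prefix.

Round 1: F has alternatives sharing prefix 'b F'. Introduce F': F → b F F'
  Add: F' → c id
  Add: F' → n b

No remaining common prefixes — done.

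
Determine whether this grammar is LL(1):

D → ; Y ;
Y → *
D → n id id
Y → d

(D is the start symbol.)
A grammar is LL(1) if for each non-terminal N with multiple productions, the predict sets of those productions are pairwise disjoint, where PREDICT(N → α) = (FIRST(α) \ {ε}) ∪ (FOLLOW(N) if α ⇒* ε).

For D:
  PREDICT(D → ';' Y ';') = { ';' }
  PREDICT(D → n id id) = { 'n' }
For Y:
  PREDICT(Y → '*') = { '*' }
  PREDICT(Y → d) = { 'd' }

All predict sets are disjoint. The grammar IS LL(1).

Answer: Yes, the grammar is LL(1).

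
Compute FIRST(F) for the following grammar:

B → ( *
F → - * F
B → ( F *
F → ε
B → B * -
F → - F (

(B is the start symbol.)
{ '-', ε }

From F → - * F:
  - '-' is a terminal: add '-' and stop
From F → ε:
  - ε-production, so ε ∈ FIRST(F)
From F → - F (:
  - '-' is a terminal: add '-' and stop

Collecting: FIRST(F) = { '-', ε }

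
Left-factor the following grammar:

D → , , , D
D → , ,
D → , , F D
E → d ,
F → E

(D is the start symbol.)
Left-factoring transforms A → αβ₁ | αβ₂ into A → αA' and A' → β₁ | β₂
(α is the longest common prefix among the alternatives). Repeat until
no nonterminal has two alternatives with a common prefix.

Round 1: D has alternatives sharing prefix ', ,'. Introduce D': D → , , D'
  Add: D' → , D
  Add: D' → ε
  Add: D' → F D

No remaining common prefixes — done.

Resulting grammar:
D → , , D'
D' → , D
D' → ε
D' → F D
E → d ,
F → E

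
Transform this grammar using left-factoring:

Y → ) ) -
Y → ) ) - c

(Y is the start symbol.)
Y → ) ) - Y'
Y' → ε
Y' → c

Left-factoring transforms A → αβ₁ | αβ₂ into A → αA' and A' → β₁ | β₂
(α is the longest common prefix among the alternatives). Repeat until
no nonterminal has two alternatives with a common prefix.

Round 1: Y has alternatives sharing prefix ') ) -'. Introduce Y': Y → ) ) - Y'
  Add: Y' → ε
  Add: Y' → c

No remaining common prefixes — done.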